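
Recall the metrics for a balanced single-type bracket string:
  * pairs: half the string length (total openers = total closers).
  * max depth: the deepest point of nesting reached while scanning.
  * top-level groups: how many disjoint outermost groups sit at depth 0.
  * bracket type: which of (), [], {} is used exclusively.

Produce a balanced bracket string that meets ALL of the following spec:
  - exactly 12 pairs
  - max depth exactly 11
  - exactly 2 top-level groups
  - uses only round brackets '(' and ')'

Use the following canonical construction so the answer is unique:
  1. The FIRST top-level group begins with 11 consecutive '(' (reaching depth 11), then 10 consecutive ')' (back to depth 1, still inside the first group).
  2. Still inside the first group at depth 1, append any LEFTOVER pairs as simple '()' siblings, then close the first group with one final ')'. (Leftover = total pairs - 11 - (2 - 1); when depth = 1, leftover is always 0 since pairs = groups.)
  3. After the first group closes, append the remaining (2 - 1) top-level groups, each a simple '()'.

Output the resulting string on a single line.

Spec: pairs=12 depth=11 groups=2
Leftover pairs = 12 - 11 - (2-1) = 0
First group: deep chain of depth 11 + 0 sibling pairs
Remaining 1 groups: simple '()' each

Answer: ((((((((((()))))))))))()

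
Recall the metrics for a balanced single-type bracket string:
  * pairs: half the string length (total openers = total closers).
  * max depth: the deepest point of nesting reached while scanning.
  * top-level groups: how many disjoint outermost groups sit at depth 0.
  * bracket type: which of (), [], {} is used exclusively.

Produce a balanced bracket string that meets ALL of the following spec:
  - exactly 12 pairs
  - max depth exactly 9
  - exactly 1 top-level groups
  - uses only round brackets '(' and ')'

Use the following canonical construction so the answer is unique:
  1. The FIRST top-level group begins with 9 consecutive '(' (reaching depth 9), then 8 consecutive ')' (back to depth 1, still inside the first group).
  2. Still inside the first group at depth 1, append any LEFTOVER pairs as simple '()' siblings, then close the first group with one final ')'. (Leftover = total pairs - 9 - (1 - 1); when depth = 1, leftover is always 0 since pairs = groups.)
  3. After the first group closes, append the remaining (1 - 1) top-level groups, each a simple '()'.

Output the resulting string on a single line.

Spec: pairs=12 depth=9 groups=1
Leftover pairs = 12 - 9 - (1-1) = 3
First group: deep chain of depth 9 + 3 sibling pairs
Remaining 0 groups: simple '()' each

Answer: ((((((((())))))))()()())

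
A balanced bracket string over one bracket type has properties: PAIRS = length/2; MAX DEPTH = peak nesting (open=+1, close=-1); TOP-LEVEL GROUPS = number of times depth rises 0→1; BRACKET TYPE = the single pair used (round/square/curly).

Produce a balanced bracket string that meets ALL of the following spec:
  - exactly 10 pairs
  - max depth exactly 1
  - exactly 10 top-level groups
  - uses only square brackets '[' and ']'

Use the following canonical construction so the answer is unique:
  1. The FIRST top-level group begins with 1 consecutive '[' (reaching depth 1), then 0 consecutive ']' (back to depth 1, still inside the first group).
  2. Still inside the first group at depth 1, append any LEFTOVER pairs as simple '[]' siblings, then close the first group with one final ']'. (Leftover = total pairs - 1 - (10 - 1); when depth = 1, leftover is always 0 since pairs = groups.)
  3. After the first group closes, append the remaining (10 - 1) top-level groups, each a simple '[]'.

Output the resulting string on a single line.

Spec: pairs=10 depth=1 groups=10
Leftover pairs = 10 - 1 - (10-1) = 0
First group: deep chain of depth 1 + 0 sibling pairs
Remaining 9 groups: simple '[]' each

Answer: [][][][][][][][][][]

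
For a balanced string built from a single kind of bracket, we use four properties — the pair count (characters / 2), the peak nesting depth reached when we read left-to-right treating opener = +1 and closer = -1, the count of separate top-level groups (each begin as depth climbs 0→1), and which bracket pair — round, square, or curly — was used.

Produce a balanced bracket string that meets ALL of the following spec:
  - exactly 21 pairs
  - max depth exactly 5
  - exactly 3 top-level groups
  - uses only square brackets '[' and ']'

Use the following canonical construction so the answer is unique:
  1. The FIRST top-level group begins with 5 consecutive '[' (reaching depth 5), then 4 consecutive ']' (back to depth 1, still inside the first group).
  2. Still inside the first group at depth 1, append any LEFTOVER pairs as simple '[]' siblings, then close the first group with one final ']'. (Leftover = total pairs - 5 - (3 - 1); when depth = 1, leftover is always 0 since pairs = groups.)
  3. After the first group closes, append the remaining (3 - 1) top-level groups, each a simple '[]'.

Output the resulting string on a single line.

Spec: pairs=21 depth=5 groups=3
Leftover pairs = 21 - 5 - (3-1) = 14
First group: deep chain of depth 5 + 14 sibling pairs
Remaining 2 groups: simple '[]' each

Answer: [[[[[]]]][][][][][][][][][][][][][][]][][]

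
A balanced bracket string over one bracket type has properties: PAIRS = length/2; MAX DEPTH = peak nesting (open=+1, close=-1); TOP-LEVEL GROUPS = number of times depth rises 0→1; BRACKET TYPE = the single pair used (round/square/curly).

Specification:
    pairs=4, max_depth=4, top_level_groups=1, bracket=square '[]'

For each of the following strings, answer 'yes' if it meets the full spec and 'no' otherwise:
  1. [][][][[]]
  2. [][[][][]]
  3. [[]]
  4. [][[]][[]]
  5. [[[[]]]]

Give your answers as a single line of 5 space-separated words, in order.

Answer: no no no no yes

Derivation:
String 1 '[][][][[]]': depth seq [1 0 1 0 1 0 1 2 1 0]
  -> pairs=5 depth=2 groups=4 -> no
String 2 '[][[][][]]': depth seq [1 0 1 2 1 2 1 2 1 0]
  -> pairs=5 depth=2 groups=2 -> no
String 3 '[[]]': depth seq [1 2 1 0]
  -> pairs=2 depth=2 groups=1 -> no
String 4 '[][[]][[]]': depth seq [1 0 1 2 1 0 1 2 1 0]
  -> pairs=5 depth=2 groups=3 -> no
String 5 '[[[[]]]]': depth seq [1 2 3 4 3 2 1 0]
  -> pairs=4 depth=4 groups=1 -> yes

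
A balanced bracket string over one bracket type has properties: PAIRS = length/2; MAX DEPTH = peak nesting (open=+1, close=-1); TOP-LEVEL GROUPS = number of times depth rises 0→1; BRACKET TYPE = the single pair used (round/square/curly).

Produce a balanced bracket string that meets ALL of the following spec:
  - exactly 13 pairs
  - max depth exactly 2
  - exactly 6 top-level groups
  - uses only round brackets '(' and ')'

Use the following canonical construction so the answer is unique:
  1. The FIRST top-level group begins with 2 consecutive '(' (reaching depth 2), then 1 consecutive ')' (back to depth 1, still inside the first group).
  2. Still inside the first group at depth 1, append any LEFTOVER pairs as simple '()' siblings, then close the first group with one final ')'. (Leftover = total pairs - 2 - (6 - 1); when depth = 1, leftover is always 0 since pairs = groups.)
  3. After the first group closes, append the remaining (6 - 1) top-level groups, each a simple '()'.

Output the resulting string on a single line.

Spec: pairs=13 depth=2 groups=6
Leftover pairs = 13 - 2 - (6-1) = 6
First group: deep chain of depth 2 + 6 sibling pairs
Remaining 5 groups: simple '()' each

Answer: (()()()()()()())()()()()()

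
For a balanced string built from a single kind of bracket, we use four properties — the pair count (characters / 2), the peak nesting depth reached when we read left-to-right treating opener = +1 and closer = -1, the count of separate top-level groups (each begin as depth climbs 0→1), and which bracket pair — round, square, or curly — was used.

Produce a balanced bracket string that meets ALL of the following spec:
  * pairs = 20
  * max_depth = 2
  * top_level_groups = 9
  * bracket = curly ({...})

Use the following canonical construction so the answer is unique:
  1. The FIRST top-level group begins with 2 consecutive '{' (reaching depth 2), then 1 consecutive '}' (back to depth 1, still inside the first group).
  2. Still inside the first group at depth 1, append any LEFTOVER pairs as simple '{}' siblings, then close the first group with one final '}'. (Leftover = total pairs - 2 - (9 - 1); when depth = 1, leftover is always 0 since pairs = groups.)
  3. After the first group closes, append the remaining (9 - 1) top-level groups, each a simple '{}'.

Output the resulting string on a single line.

Answer: {{}{}{}{}{}{}{}{}{}{}{}}{}{}{}{}{}{}{}{}

Derivation:
Spec: pairs=20 depth=2 groups=9
Leftover pairs = 20 - 2 - (9-1) = 10
First group: deep chain of depth 2 + 10 sibling pairs
Remaining 8 groups: simple '{}' each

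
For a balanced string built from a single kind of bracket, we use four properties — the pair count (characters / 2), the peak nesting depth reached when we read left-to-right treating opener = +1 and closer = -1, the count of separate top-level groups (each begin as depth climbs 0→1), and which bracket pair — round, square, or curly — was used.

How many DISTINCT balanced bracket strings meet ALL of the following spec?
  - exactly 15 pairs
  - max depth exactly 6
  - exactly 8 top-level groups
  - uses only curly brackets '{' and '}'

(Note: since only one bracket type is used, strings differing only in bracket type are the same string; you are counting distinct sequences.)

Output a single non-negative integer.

Answer: 1200

Derivation:
Spec: pairs=15 depth=6 groups=8
Count(depth <= 6) = 61864
Count(depth <= 5) = 60664
Count(depth == 6) = 61864 - 60664 = 1200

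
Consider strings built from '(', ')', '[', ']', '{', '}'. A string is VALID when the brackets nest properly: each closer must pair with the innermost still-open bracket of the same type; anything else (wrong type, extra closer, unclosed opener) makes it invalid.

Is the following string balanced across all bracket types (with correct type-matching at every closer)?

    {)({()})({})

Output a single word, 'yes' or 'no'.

pos 0: push '{'; stack = {
pos 1: saw closer ')' but top of stack is '{' (expected '}') → INVALID
Verdict: type mismatch at position 1: ')' closes '{' → no

Answer: no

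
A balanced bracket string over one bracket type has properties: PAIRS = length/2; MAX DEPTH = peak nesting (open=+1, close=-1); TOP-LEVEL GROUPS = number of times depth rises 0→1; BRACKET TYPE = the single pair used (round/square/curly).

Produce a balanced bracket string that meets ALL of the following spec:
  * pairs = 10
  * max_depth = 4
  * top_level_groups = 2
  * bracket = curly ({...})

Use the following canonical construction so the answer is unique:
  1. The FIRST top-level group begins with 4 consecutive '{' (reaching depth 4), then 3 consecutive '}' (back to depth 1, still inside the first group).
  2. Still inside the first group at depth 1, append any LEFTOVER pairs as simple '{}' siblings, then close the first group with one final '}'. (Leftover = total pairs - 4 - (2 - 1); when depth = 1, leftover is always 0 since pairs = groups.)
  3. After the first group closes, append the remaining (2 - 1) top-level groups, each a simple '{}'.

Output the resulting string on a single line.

Spec: pairs=10 depth=4 groups=2
Leftover pairs = 10 - 4 - (2-1) = 5
First group: deep chain of depth 4 + 5 sibling pairs
Remaining 1 groups: simple '{}' each

Answer: {{{{}}}{}{}{}{}{}}{}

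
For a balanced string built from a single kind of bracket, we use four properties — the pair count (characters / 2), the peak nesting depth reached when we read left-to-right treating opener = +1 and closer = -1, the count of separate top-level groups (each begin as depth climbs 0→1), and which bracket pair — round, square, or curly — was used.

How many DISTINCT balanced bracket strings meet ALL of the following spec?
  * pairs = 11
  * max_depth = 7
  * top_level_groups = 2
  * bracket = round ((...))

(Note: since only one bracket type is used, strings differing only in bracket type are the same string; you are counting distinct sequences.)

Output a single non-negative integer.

Answer: 1024

Derivation:
Spec: pairs=11 depth=7 groups=2
Count(depth <= 7) = 16528
Count(depth <= 6) = 15504
Count(depth == 7) = 16528 - 15504 = 1024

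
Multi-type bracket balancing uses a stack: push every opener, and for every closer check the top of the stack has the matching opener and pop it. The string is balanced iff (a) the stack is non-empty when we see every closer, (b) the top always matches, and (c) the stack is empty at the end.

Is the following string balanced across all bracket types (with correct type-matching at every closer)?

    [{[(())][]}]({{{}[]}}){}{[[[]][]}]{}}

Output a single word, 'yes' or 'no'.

pos 0: push '['; stack = [
pos 1: push '{'; stack = [{
pos 2: push '['; stack = [{[
pos 3: push '('; stack = [{[(
pos 4: push '('; stack = [{[((
pos 5: ')' matches '('; pop; stack = [{[(
pos 6: ')' matches '('; pop; stack = [{[
pos 7: ']' matches '['; pop; stack = [{
pos 8: push '['; stack = [{[
pos 9: ']' matches '['; pop; stack = [{
pos 10: '}' matches '{'; pop; stack = [
pos 11: ']' matches '['; pop; stack = (empty)
pos 12: push '('; stack = (
pos 13: push '{'; stack = ({
pos 14: push '{'; stack = ({{
pos 15: push '{'; stack = ({{{
pos 16: '}' matches '{'; pop; stack = ({{
pos 17: push '['; stack = ({{[
pos 18: ']' matches '['; pop; stack = ({{
pos 19: '}' matches '{'; pop; stack = ({
pos 20: '}' matches '{'; pop; stack = (
pos 21: ')' matches '('; pop; stack = (empty)
pos 22: push '{'; stack = {
pos 23: '}' matches '{'; pop; stack = (empty)
pos 24: push '{'; stack = {
pos 25: push '['; stack = {[
pos 26: push '['; stack = {[[
pos 27: push '['; stack = {[[[
pos 28: ']' matches '['; pop; stack = {[[
pos 29: ']' matches '['; pop; stack = {[
pos 30: push '['; stack = {[[
pos 31: ']' matches '['; pop; stack = {[
pos 32: saw closer '}' but top of stack is '[' (expected ']') → INVALID
Verdict: type mismatch at position 32: '}' closes '[' → no

Answer: no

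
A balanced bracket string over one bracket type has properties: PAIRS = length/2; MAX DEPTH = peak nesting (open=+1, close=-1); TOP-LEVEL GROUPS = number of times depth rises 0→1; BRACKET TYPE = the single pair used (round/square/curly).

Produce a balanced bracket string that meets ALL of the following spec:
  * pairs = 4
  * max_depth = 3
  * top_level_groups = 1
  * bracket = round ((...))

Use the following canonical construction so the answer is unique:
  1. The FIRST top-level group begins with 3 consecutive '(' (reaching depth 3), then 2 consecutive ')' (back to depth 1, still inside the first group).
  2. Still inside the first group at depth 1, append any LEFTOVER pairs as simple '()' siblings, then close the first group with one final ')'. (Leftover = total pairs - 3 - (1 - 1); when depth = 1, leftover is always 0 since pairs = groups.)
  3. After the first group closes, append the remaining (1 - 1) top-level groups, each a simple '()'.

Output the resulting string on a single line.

Spec: pairs=4 depth=3 groups=1
Leftover pairs = 4 - 3 - (1-1) = 1
First group: deep chain of depth 3 + 1 sibling pairs
Remaining 0 groups: simple '()' each

Answer: ((())())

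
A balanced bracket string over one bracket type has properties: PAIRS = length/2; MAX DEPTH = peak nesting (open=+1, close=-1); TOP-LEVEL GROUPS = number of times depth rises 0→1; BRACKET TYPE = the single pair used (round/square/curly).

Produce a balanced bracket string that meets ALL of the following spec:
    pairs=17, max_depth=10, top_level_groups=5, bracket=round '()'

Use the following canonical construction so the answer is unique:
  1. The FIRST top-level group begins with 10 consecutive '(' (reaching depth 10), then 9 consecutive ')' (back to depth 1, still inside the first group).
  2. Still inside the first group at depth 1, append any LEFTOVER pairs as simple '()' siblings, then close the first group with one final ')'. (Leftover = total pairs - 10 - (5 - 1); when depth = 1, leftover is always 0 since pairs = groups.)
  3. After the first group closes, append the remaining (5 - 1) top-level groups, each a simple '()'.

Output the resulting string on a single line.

Spec: pairs=17 depth=10 groups=5
Leftover pairs = 17 - 10 - (5-1) = 3
First group: deep chain of depth 10 + 3 sibling pairs
Remaining 4 groups: simple '()' each

Answer: (((((((((()))))))))()()())()()()()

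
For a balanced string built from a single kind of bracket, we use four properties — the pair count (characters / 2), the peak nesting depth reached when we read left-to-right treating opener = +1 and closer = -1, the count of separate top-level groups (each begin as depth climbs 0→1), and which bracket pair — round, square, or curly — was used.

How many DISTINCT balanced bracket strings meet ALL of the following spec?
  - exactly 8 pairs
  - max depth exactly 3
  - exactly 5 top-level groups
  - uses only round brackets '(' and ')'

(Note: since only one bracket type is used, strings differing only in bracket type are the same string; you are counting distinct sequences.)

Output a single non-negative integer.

Spec: pairs=8 depth=3 groups=5
Count(depth <= 3) = 70
Count(depth <= 2) = 35
Count(depth == 3) = 70 - 35 = 35

Answer: 35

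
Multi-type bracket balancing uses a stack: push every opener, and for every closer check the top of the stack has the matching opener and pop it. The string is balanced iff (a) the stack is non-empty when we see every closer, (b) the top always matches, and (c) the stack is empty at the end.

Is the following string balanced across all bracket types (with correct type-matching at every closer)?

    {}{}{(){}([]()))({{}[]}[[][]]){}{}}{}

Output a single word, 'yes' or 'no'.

Answer: no

Derivation:
pos 0: push '{'; stack = {
pos 1: '}' matches '{'; pop; stack = (empty)
pos 2: push '{'; stack = {
pos 3: '}' matches '{'; pop; stack = (empty)
pos 4: push '{'; stack = {
pos 5: push '('; stack = {(
pos 6: ')' matches '('; pop; stack = {
pos 7: push '{'; stack = {{
pos 8: '}' matches '{'; pop; stack = {
pos 9: push '('; stack = {(
pos 10: push '['; stack = {([
pos 11: ']' matches '['; pop; stack = {(
pos 12: push '('; stack = {((
pos 13: ')' matches '('; pop; stack = {(
pos 14: ')' matches '('; pop; stack = {
pos 15: saw closer ')' but top of stack is '{' (expected '}') → INVALID
Verdict: type mismatch at position 15: ')' closes '{' → no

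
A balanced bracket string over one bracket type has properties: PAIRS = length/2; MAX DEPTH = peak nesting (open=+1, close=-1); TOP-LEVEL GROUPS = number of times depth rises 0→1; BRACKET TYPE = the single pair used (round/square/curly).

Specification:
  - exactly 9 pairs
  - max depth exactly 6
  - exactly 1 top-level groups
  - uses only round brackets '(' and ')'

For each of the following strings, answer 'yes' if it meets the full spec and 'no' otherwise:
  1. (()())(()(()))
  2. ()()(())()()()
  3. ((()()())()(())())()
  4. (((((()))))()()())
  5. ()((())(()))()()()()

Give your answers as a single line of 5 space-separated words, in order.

String 1 '(()())(()(()))': depth seq [1 2 1 2 1 0 1 2 1 2 3 2 1 0]
  -> pairs=7 depth=3 groups=2 -> no
String 2 '()()(())()()()': depth seq [1 0 1 0 1 2 1 0 1 0 1 0 1 0]
  -> pairs=7 depth=2 groups=6 -> no
String 3 '((()()())()(())())()': depth seq [1 2 3 2 3 2 3 2 1 2 1 2 3 2 1 2 1 0 1 0]
  -> pairs=10 depth=3 groups=2 -> no
String 4 '(((((()))))()()())': depth seq [1 2 3 4 5 6 5 4 3 2 1 2 1 2 1 2 1 0]
  -> pairs=9 depth=6 groups=1 -> yes
String 5 '()((())(()))()()()()': depth seq [1 0 1 2 3 2 1 2 3 2 1 0 1 0 1 0 1 0 1 0]
  -> pairs=10 depth=3 groups=6 -> no

Answer: no no no yes no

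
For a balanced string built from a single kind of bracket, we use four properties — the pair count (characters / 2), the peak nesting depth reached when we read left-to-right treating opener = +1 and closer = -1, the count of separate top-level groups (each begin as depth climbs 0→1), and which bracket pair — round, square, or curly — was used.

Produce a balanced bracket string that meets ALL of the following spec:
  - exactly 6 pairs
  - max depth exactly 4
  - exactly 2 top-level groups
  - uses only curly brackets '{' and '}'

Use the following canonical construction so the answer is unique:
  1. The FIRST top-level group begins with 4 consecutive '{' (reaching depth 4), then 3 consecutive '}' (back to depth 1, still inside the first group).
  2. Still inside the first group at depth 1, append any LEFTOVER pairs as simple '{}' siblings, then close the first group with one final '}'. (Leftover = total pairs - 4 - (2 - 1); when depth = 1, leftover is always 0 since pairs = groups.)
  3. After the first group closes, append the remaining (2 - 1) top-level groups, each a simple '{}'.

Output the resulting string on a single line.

Answer: {{{{}}}{}}{}

Derivation:
Spec: pairs=6 depth=4 groups=2
Leftover pairs = 6 - 4 - (2-1) = 1
First group: deep chain of depth 4 + 1 sibling pairs
Remaining 1 groups: simple '{}' each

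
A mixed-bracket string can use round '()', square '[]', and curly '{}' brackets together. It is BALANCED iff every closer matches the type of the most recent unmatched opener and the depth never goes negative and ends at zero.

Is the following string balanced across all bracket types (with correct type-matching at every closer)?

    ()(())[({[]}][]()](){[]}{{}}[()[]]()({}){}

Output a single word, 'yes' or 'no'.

Answer: no

Derivation:
pos 0: push '('; stack = (
pos 1: ')' matches '('; pop; stack = (empty)
pos 2: push '('; stack = (
pos 3: push '('; stack = ((
pos 4: ')' matches '('; pop; stack = (
pos 5: ')' matches '('; pop; stack = (empty)
pos 6: push '['; stack = [
pos 7: push '('; stack = [(
pos 8: push '{'; stack = [({
pos 9: push '['; stack = [({[
pos 10: ']' matches '['; pop; stack = [({
pos 11: '}' matches '{'; pop; stack = [(
pos 12: saw closer ']' but top of stack is '(' (expected ')') → INVALID
Verdict: type mismatch at position 12: ']' closes '(' → no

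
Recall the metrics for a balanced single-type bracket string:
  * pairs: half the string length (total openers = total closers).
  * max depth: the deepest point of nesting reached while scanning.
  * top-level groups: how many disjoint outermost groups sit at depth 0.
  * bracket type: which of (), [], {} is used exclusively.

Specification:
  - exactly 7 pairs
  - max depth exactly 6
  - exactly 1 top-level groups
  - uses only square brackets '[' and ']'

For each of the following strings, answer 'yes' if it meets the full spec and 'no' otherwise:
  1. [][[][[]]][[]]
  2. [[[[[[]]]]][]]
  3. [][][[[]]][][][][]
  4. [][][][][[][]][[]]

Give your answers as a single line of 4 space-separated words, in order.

Answer: no yes no no

Derivation:
String 1 '[][[][[]]][[]]': depth seq [1 0 1 2 1 2 3 2 1 0 1 2 1 0]
  -> pairs=7 depth=3 groups=3 -> no
String 2 '[[[[[[]]]]][]]': depth seq [1 2 3 4 5 6 5 4 3 2 1 2 1 0]
  -> pairs=7 depth=6 groups=1 -> yes
String 3 '[][][[[]]][][][][]': depth seq [1 0 1 0 1 2 3 2 1 0 1 0 1 0 1 0 1 0]
  -> pairs=9 depth=3 groups=7 -> no
String 4 '[][][][][[][]][[]]': depth seq [1 0 1 0 1 0 1 0 1 2 1 2 1 0 1 2 1 0]
  -> pairs=9 depth=2 groups=6 -> no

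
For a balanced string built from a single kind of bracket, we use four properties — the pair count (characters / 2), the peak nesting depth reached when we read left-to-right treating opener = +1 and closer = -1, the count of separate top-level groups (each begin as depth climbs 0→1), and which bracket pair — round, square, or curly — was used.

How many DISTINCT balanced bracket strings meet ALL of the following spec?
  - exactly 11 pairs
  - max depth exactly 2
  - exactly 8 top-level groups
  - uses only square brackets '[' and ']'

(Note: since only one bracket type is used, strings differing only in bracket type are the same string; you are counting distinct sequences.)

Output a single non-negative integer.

Spec: pairs=11 depth=2 groups=8
Count(depth <= 2) = 120
Count(depth <= 1) = 0
Count(depth == 2) = 120 - 0 = 120

Answer: 120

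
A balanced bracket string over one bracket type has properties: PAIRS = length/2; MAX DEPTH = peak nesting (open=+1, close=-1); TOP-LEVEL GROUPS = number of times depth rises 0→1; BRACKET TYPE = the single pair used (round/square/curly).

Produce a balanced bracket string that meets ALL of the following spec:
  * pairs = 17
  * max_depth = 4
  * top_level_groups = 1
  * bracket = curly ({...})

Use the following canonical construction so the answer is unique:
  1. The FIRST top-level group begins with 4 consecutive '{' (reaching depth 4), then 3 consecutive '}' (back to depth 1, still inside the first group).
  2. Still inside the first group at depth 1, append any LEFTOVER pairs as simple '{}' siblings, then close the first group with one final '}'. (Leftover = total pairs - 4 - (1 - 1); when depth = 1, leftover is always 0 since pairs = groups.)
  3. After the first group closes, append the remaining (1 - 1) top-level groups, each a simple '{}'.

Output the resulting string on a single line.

Spec: pairs=17 depth=4 groups=1
Leftover pairs = 17 - 4 - (1-1) = 13
First group: deep chain of depth 4 + 13 sibling pairs
Remaining 0 groups: simple '{}' each

Answer: {{{{}}}{}{}{}{}{}{}{}{}{}{}{}{}{}}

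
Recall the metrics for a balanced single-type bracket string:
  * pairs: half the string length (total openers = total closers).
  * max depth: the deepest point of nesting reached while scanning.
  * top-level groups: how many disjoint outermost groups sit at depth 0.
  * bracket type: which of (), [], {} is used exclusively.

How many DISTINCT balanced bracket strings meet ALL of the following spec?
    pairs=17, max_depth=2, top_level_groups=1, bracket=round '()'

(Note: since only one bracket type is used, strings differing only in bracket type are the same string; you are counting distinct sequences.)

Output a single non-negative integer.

Spec: pairs=17 depth=2 groups=1
Count(depth <= 2) = 1
Count(depth <= 1) = 0
Count(depth == 2) = 1 - 0 = 1

Answer: 1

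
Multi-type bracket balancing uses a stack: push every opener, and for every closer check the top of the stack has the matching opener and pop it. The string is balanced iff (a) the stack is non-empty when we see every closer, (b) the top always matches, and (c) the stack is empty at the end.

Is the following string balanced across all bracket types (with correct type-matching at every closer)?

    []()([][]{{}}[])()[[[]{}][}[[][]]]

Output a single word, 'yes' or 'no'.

pos 0: push '['; stack = [
pos 1: ']' matches '['; pop; stack = (empty)
pos 2: push '('; stack = (
pos 3: ')' matches '('; pop; stack = (empty)
pos 4: push '('; stack = (
pos 5: push '['; stack = ([
pos 6: ']' matches '['; pop; stack = (
pos 7: push '['; stack = ([
pos 8: ']' matches '['; pop; stack = (
pos 9: push '{'; stack = ({
pos 10: push '{'; stack = ({{
pos 11: '}' matches '{'; pop; stack = ({
pos 12: '}' matches '{'; pop; stack = (
pos 13: push '['; stack = ([
pos 14: ']' matches '['; pop; stack = (
pos 15: ')' matches '('; pop; stack = (empty)
pos 16: push '('; stack = (
pos 17: ')' matches '('; pop; stack = (empty)
pos 18: push '['; stack = [
pos 19: push '['; stack = [[
pos 20: push '['; stack = [[[
pos 21: ']' matches '['; pop; stack = [[
pos 22: push '{'; stack = [[{
pos 23: '}' matches '{'; pop; stack = [[
pos 24: ']' matches '['; pop; stack = [
pos 25: push '['; stack = [[
pos 26: saw closer '}' but top of stack is '[' (expected ']') → INVALID
Verdict: type mismatch at position 26: '}' closes '[' → no

Answer: no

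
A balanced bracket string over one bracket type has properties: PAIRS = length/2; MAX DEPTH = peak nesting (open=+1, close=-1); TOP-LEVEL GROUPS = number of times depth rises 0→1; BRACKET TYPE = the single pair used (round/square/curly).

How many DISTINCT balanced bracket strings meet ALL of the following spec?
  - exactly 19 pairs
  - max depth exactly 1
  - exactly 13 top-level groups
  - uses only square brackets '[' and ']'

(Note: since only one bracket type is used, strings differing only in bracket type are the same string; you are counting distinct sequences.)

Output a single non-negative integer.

Spec: pairs=19 depth=1 groups=13
Count(depth <= 1) = 0
Count(depth <= 0) = 0
Count(depth == 1) = 0 - 0 = 0

Answer: 0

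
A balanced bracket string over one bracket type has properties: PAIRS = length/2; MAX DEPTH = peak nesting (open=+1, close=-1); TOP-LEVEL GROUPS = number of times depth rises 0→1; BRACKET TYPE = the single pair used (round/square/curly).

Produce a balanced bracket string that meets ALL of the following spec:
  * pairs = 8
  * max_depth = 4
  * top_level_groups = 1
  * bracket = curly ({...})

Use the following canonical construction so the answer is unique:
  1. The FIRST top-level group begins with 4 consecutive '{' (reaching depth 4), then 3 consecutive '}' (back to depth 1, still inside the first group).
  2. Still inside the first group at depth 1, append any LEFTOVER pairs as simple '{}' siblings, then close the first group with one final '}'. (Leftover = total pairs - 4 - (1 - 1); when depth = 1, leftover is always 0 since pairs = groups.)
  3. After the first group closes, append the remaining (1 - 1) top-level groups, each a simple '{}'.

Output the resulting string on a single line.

Answer: {{{{}}}{}{}{}{}}

Derivation:
Spec: pairs=8 depth=4 groups=1
Leftover pairs = 8 - 4 - (1-1) = 4
First group: deep chain of depth 4 + 4 sibling pairs
Remaining 0 groups: simple '{}' each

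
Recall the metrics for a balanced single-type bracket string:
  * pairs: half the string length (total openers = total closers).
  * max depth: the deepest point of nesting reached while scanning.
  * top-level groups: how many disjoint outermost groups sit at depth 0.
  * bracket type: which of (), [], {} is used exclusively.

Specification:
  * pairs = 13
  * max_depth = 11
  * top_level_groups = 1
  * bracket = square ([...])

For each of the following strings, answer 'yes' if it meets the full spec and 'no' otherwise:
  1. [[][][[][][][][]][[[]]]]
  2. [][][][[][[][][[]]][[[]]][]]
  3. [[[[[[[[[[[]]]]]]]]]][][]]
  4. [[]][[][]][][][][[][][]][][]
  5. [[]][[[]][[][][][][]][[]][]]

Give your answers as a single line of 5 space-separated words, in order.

Answer: no no yes no no

Derivation:
String 1 '[[][][[][][][][]][[[]]]]': depth seq [1 2 1 2 1 2 3 2 3 2 3 2 3 2 3 2 1 2 3 4 3 2 1 0]
  -> pairs=12 depth=4 groups=1 -> no
String 2 '[][][][[][[][][[]]][[[]]][]]': depth seq [1 0 1 0 1 0 1 2 1 2 3 2 3 2 3 4 3 2 1 2 3 4 3 2 1 2 1 0]
  -> pairs=14 depth=4 groups=4 -> no
String 3 '[[[[[[[[[[[]]]]]]]]]][][]]': depth seq [1 2 3 4 5 6 7 8 9 10 11 10 9 8 7 6 5 4 3 2 1 2 1 2 1 0]
  -> pairs=13 depth=11 groups=1 -> yes
String 4 '[[]][[][]][][][][[][][]][][]': depth seq [1 2 1 0 1 2 1 2 1 0 1 0 1 0 1 0 1 2 1 2 1 2 1 0 1 0 1 0]
  -> pairs=14 depth=2 groups=8 -> no
String 5 '[[]][[[]][[][][][][]][[]][]]': depth seq [1 2 1 0 1 2 3 2 1 2 3 2 3 2 3 2 3 2 3 2 1 2 3 2 1 2 1 0]
  -> pairs=14 depth=3 groups=2 -> no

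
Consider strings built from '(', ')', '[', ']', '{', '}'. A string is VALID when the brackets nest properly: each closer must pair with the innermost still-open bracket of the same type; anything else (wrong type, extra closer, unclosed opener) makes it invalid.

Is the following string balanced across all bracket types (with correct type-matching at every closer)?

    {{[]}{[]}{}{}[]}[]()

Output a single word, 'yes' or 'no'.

Answer: yes

Derivation:
pos 0: push '{'; stack = {
pos 1: push '{'; stack = {{
pos 2: push '['; stack = {{[
pos 3: ']' matches '['; pop; stack = {{
pos 4: '}' matches '{'; pop; stack = {
pos 5: push '{'; stack = {{
pos 6: push '['; stack = {{[
pos 7: ']' matches '['; pop; stack = {{
pos 8: '}' matches '{'; pop; stack = {
pos 9: push '{'; stack = {{
pos 10: '}' matches '{'; pop; stack = {
pos 11: push '{'; stack = {{
pos 12: '}' matches '{'; pop; stack = {
pos 13: push '['; stack = {[
pos 14: ']' matches '['; pop; stack = {
pos 15: '}' matches '{'; pop; stack = (empty)
pos 16: push '['; stack = [
pos 17: ']' matches '['; pop; stack = (empty)
pos 18: push '('; stack = (
pos 19: ')' matches '('; pop; stack = (empty)
end: stack empty → VALID
Verdict: properly nested → yes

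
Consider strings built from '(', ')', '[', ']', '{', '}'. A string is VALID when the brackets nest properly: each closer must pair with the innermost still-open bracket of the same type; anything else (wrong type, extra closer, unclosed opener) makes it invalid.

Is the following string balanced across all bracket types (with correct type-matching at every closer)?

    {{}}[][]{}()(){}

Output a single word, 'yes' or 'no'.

pos 0: push '{'; stack = {
pos 1: push '{'; stack = {{
pos 2: '}' matches '{'; pop; stack = {
pos 3: '}' matches '{'; pop; stack = (empty)
pos 4: push '['; stack = [
pos 5: ']' matches '['; pop; stack = (empty)
pos 6: push '['; stack = [
pos 7: ']' matches '['; pop; stack = (empty)
pos 8: push '{'; stack = {
pos 9: '}' matches '{'; pop; stack = (empty)
pos 10: push '('; stack = (
pos 11: ')' matches '('; pop; stack = (empty)
pos 12: push '('; stack = (
pos 13: ')' matches '('; pop; stack = (empty)
pos 14: push '{'; stack = {
pos 15: '}' matches '{'; pop; stack = (empty)
end: stack empty → VALID
Verdict: properly nested → yes

Answer: yes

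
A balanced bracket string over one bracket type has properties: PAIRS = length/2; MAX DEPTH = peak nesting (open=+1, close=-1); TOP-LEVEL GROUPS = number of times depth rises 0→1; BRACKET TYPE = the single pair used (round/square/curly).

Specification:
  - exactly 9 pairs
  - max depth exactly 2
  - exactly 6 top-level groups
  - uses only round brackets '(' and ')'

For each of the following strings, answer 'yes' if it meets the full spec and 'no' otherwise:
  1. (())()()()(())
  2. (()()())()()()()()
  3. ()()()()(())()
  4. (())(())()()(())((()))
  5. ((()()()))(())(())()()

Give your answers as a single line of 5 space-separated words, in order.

Answer: no yes no no no

Derivation:
String 1 '(())()()()(())': depth seq [1 2 1 0 1 0 1 0 1 0 1 2 1 0]
  -> pairs=7 depth=2 groups=5 -> no
String 2 '(()()())()()()()()': depth seq [1 2 1 2 1 2 1 0 1 0 1 0 1 0 1 0 1 0]
  -> pairs=9 depth=2 groups=6 -> yes
String 3 '()()()()(())()': depth seq [1 0 1 0 1 0 1 0 1 2 1 0 1 0]
  -> pairs=7 depth=2 groups=6 -> no
String 4 '(())(())()()(())((()))': depth seq [1 2 1 0 1 2 1 0 1 0 1 0 1 2 1 0 1 2 3 2 1 0]
  -> pairs=11 depth=3 groups=6 -> no
String 5 '((()()()))(())(())()()': depth seq [1 2 3 2 3 2 3 2 1 0 1 2 1 0 1 2 1 0 1 0 1 0]
  -> pairs=11 depth=3 groups=5 -> no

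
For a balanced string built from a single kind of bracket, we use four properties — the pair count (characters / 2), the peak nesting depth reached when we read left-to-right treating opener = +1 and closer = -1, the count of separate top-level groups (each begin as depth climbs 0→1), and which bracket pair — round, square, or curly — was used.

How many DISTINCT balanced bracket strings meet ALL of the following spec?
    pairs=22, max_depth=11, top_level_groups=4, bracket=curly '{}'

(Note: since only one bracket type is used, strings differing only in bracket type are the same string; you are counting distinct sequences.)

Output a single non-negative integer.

Spec: pairs=22 depth=11 groups=4
Count(depth <= 11) = 11300300388
Count(depth <= 10) = 11201928192
Count(depth == 11) = 11300300388 - 11201928192 = 98372196

Answer: 98372196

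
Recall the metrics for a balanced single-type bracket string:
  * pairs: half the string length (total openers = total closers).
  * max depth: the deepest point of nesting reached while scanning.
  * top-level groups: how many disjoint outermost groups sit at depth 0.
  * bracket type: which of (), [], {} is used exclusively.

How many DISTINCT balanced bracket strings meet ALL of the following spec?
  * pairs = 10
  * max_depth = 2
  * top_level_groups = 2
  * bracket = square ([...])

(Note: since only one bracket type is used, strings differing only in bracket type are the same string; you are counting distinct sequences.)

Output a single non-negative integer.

Answer: 9

Derivation:
Spec: pairs=10 depth=2 groups=2
Count(depth <= 2) = 9
Count(depth <= 1) = 0
Count(depth == 2) = 9 - 0 = 9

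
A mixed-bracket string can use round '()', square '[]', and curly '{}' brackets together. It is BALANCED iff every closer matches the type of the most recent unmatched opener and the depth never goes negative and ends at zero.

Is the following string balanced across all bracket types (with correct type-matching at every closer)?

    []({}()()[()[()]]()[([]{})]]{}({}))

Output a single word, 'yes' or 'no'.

pos 0: push '['; stack = [
pos 1: ']' matches '['; pop; stack = (empty)
pos 2: push '('; stack = (
pos 3: push '{'; stack = ({
pos 4: '}' matches '{'; pop; stack = (
pos 5: push '('; stack = ((
pos 6: ')' matches '('; pop; stack = (
pos 7: push '('; stack = ((
pos 8: ')' matches '('; pop; stack = (
pos 9: push '['; stack = ([
pos 10: push '('; stack = ([(
pos 11: ')' matches '('; pop; stack = ([
pos 12: push '['; stack = ([[
pos 13: push '('; stack = ([[(
pos 14: ')' matches '('; pop; stack = ([[
pos 15: ']' matches '['; pop; stack = ([
pos 16: ']' matches '['; pop; stack = (
pos 17: push '('; stack = ((
pos 18: ')' matches '('; pop; stack = (
pos 19: push '['; stack = ([
pos 20: push '('; stack = ([(
pos 21: push '['; stack = ([([
pos 22: ']' matches '['; pop; stack = ([(
pos 23: push '{'; stack = ([({
pos 24: '}' matches '{'; pop; stack = ([(
pos 25: ')' matches '('; pop; stack = ([
pos 26: ']' matches '['; pop; stack = (
pos 27: saw closer ']' but top of stack is '(' (expected ')') → INVALID
Verdict: type mismatch at position 27: ']' closes '(' → no

Answer: no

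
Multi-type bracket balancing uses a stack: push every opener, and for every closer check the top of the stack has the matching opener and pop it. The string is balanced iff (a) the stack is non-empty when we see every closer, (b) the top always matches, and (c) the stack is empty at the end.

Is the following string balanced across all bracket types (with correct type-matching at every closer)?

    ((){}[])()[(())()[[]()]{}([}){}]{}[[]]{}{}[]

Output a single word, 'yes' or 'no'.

pos 0: push '('; stack = (
pos 1: push '('; stack = ((
pos 2: ')' matches '('; pop; stack = (
pos 3: push '{'; stack = ({
pos 4: '}' matches '{'; pop; stack = (
pos 5: push '['; stack = ([
pos 6: ']' matches '['; pop; stack = (
pos 7: ')' matches '('; pop; stack = (empty)
pos 8: push '('; stack = (
pos 9: ')' matches '('; pop; stack = (empty)
pos 10: push '['; stack = [
pos 11: push '('; stack = [(
pos 12: push '('; stack = [((
pos 13: ')' matches '('; pop; stack = [(
pos 14: ')' matches '('; pop; stack = [
pos 15: push '('; stack = [(
pos 16: ')' matches '('; pop; stack = [
pos 17: push '['; stack = [[
pos 18: push '['; stack = [[[
pos 19: ']' matches '['; pop; stack = [[
pos 20: push '('; stack = [[(
pos 21: ')' matches '('; pop; stack = [[
pos 22: ']' matches '['; pop; stack = [
pos 23: push '{'; stack = [{
pos 24: '}' matches '{'; pop; stack = [
pos 25: push '('; stack = [(
pos 26: push '['; stack = [([
pos 27: saw closer '}' but top of stack is '[' (expected ']') → INVALID
Verdict: type mismatch at position 27: '}' closes '[' → no

Answer: no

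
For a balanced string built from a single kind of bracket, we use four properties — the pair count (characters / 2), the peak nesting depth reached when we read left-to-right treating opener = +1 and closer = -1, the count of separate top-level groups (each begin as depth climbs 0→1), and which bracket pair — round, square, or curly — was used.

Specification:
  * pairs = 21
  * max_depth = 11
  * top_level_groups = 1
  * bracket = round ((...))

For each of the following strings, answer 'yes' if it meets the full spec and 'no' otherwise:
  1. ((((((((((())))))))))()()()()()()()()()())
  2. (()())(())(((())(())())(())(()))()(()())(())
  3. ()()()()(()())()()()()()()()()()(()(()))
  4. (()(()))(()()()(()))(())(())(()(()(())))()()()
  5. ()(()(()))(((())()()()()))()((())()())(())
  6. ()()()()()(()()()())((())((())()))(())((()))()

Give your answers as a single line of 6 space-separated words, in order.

Answer: yes no no no no no

Derivation:
String 1 '((((((((((())))))))))()()()()()()()()()())': depth seq [1 2 3 4 5 6 7 8 9 10 11 10 9 8 7 6 5 4 3 2 1 2 1 2 1 2 1 2 1 2 1 2 1 2 1 2 1 2 1 2 1 0]
  -> pairs=21 depth=11 groups=1 -> yes
String 2 '(()())(())(((())(())())(())(()))()(()())(())': depth seq [1 2 1 2 1 0 1 2 1 0 1 2 3 4 3 2 3 4 3 2 3 2 1 2 3 2 1 2 3 2 1 0 1 0 1 2 1 2 1 0 1 2 1 0]
  -> pairs=22 depth=4 groups=6 -> no
String 3 '()()()()(()())()()()()()()()()()(()(()))': depth seq [1 0 1 0 1 0 1 0 1 2 1 2 1 0 1 0 1 0 1 0 1 0 1 0 1 0 1 0 1 0 1 0 1 2 1 2 3 2 1 0]
  -> pairs=20 depth=3 groups=15 -> no
String 4 '(()(()))(()()()(()))(())(())(()(()(())))()()()': depth seq [1 2 1 2 3 2 1 0 1 2 1 2 1 2 1 2 3 2 1 0 1 2 1 0 1 2 1 0 1 2 1 2 3 2 3 4 3 2 1 0 1 0 1 0 1 0]
  -> pairs=23 depth=4 groups=8 -> no
String 5 '()(()(()))(((())()()()()))()((())()())(())': depth seq [1 0 1 2 1 2 3 2 1 0 1 2 3 4 3 2 3 2 3 2 3 2 3 2 1 0 1 0 1 2 3 2 1 2 1 2 1 0 1 2 1 0]
  -> pairs=21 depth=4 groups=6 -> no
String 6 '()()()()()(()()()())((())((())()))(())((()))()': depth seq [1 0 1 0 1 0 1 0 1 0 1 2 1 2 1 2 1 2 1 0 1 2 3 2 1 2 3 4 3 2 3 2 1 0 1 2 1 0 1 2 3 2 1 0 1 0]
  -> pairs=23 depth=4 groups=10 -> no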